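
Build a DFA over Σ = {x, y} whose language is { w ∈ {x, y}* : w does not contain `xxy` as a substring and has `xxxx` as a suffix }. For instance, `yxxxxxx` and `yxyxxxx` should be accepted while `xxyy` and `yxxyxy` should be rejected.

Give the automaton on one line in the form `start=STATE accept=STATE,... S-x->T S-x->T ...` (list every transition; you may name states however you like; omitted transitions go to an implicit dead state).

start=q0 accept=q5 q0-x->q1 q0-y->q0 q1-x->q2 q1-y->q0 q2-x->q3 q2-y->q4 q3-x->q5 q3-y->q4 q4-x->q4 q4-y->q4 q5-x->q5 q5-y->q4

Handle the two conditions separately and then intersect. One (4 states) tracks partial matches of the forbidden pattern `xxy`; the other (5 states) tracks how much of the suffix `xxxx` has currently been matched. Each combined state is a pair, one component from each; accept when both components accept. Equivalent product states are then merged.
        x   y  
>  q0   q1  q0 
   q1   q2  q0 
   q2   q3  q4 
   q3   q5  q4 
   q4   q4  q4 
 * q5   q5  q4 
(> = start, * = accepting)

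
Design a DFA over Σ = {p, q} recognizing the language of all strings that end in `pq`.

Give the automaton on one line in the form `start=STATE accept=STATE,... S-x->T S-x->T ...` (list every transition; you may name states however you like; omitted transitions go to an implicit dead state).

Let each state record the length of the longest suffix of the input read so far that is also a prefix of `pq`. B means the last symbol is `p`; C means the last 2 symbols are `pq`. Accept only at C, where the string currently ends in `pq`.
3 states suffice.
       p  q 
>  A   B  A 
   B   B  C 
 * C   B  A 
(> = start, * = accepting)

start=A accept=C A-p->B A-q->A B-p->B B-q->C C-p->B C-q->A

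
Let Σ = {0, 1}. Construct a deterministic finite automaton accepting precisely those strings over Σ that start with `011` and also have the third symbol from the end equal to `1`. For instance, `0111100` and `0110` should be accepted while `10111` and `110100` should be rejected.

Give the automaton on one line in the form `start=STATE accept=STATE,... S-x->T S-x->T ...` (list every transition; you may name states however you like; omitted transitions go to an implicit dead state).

start=s0 accept=s16,s17,s18,s19 s0-0->s1 s0-1->s2 s1-0->s3 s1-1->s4 s2-0->s5 s2-1->s6 s3-0->s7 s3-1->s8 s4-0->s9 s4-1->s10 s5-0->s11 s5-1->s12 s6-0->s13 s6-1->s14 s7-0->s7 s7-1->s8 s8-0->s9 s8-1->s15 s9-0->s11 s9-1->s12 s10-0->s16 s10-1->s17 s11-0->s7 s11-1->s8 s12-0->s9 s12-1->s15 s13-0->s11 s13-1->s12 s14-0->s13 s14-1->s14 s15-0->s13 s15-1->s14 s16-0->s18 s16-1->s19 s17-0->s16 s17-1->s17 s18-0->s20 s18-1->s21 s19-0->s22 s19-1->s10 s20-0->s20 s20-1->s21 s21-0->s22 s21-1->s10 s22-0->s18 s22-1->s19

Run two small machines in parallel and take their product. One (5 states) tracks whether the input so far still matches the prefix `011`; the other (15 states) tracks the last 3 symbols read. Each combined state is a pair, one component from each; accept when both components accept.
          0    1  
>  s0     s1   s2 
   s1     s3   s4 
   s2     s5   s6 
   s3     s7   s8 
   s4     s9  s10 
   s5    s11  s12 
   s6    s13  s14 
   s7     s7   s8 
   s8     s9  s15 
   s9    s11  s12 
   s10   s16  s17 
   s11    s7   s8 
   s12    s9  s15 
   s13   s11  s12 
   s14   s13  s14 
   s15   s13  s14 
 * s16   s18  s19 
 * s17   s16  s17 
 * s18   s20  s21 
 * s19   s22  s10 
   s20   s20  s21 
   s21   s22  s10 
   s22   s18  s19 
(> = start, * = accepting)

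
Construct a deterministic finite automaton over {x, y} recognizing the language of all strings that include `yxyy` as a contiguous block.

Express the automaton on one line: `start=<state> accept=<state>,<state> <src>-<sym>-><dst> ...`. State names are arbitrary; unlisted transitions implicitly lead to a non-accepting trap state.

start=S0 accept=S4 S0-x->S0 S0-y->S1 S1-x->S2 S1-y->S1 S2-x->S0 S2-y->S3 S3-x->S2 S3-y->S4 S4-x->S4 S4-y->S4

Track how much of `yxyy` has been matched so far: state S0 is no progress, S4 is the absorbing accept state reached once `yxyy` has occurred. Intermediate states record partial matches; on a mismatch, fall back to the longest reusable overlap.
With 5 states:
        x   y  
>  S0   S0  S1 
   S1   S2  S1 
   S2   S0  S3 
   S3   S2  S4 
 * S4   S4  S4 
(> = start, * = accepting)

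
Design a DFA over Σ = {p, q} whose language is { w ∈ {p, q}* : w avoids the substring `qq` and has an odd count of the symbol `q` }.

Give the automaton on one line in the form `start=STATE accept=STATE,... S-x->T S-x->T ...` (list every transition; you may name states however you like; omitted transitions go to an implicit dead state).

start=S0 accept=S1,S2 S0-p->S0 S0-q->S1 S1-p->S2 S1-q->S3 S2-p->S2 S2-q->S4 S3-p->S3 S3-q->S5 S4-p->S0 S4-q->S5 S5-p->S5 S5-q->S3

Build one automaton per condition and run them in lockstep. The first has 3 states tracking partial matches of the forbidden pattern `qq`; the second has 2 states tracking the count of `q`s modulo 2. A product state is a pair (one from each), accepting exactly when both do.
With 6 states:
        p   q  
>  S0   S0  S1 
 * S1   S2  S3 
 * S2   S2  S4 
   S3   S3  S5 
   S4   S0  S5 
   S5   S5  S3 
(> = start, * = accepting)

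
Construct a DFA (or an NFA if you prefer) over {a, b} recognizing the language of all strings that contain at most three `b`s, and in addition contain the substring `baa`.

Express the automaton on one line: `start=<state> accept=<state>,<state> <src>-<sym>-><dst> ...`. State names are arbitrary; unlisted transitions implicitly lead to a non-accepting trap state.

start=q0 accept=q4,q7,q10 q0-a->q0 q0-b->q1 q1-a->q2 q1-b->q3 q2-a->q4 q2-b->q3 q3-a->q5 q3-b->q6 q4-a->q4 q4-b->q7 q5-a->q7 q5-b->q6 q6-a->q8 q6-b->q9 q7-a->q7 q7-b->q10 q8-a->q10 q8-b->q9 q9-a->q9 q9-b->q9 q10-a->q10 q10-b->q9

Handle the two conditions separately and then intersect. One (5 states) tracks the count of `b`s, saturating at 4; the other (4 states) tracks whether and how much of `baa` has been seen. Each combined state is a pair, one component from each; accept when both components accept. Equivalent product states are then merged.
With 11 states:
          a    b  
>  q0     q0   q1 
   q1     q2   q3 
   q2     q4   q3 
   q3     q5   q6 
 * q4     q4   q7 
   q5     q7   q6 
   q6     q8   q9 
 * q7     q7  q10 
   q8    q10   q9 
   q9     q9   q9 
 * q10   q10   q9 
(> = start, * = accepting)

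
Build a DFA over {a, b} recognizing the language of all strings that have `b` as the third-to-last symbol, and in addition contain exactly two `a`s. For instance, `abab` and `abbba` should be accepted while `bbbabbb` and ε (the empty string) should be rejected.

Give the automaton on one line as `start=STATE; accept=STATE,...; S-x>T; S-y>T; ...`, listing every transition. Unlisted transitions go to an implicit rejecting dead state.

start=q0; accept=q10,q12,q13,q14; q0-a>q1; q0-b>q2; q1-a>q3; q1-b>q4; q2-a>q5; q2-b>q2; q3-a>q6; q3-b>q7; q4-a>q8; q4-b>q9; q5-a>q10; q5-b>q4; q6-a>q6; q6-b>q6; q7-a>q6; q7-b>q11; q8-a>q6; q8-b>q12; q9-a>q13; q9-b>q9; q10-a>q6; q10-b>q7; q11-a>q6; q11-b>q14; q12-a>q6; q12-b>q11; q13-a>q6; q13-b>q12; q14-a>q6; q14-b>q14

Run two small machines in parallel and take their product. The first has 15 states tracking the last 3 symbols read; the second has 4 states tracking the count of `a`s, saturating at 3. A product state is a pair (one from each), accepting exactly when both do. Minimizing collapses redundant product states.
15 states suffice.
          a    b  
>  q0     q1   q2 
   q1     q3   q4 
   q2     q5   q2 
   q3     q6   q7 
   q4     q8   q9 
   q5    q10   q4 
   q6     q6   q6 
   q7     q6  q11 
   q8     q6  q12 
   q9    q13   q9 
 * q10    q6   q7 
   q11    q6  q14 
 * q12    q6  q11 
 * q13    q6  q12 
 * q14    q6  q14 
(> = start, * = accepting)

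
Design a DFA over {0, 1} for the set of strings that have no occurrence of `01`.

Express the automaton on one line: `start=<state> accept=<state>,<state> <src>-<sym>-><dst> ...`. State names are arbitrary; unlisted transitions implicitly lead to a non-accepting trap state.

Track partial matches of the forbidden pattern `01`. State s2 is a dead state reached once `01` has occurred; every other state accepts. s0 means no part of `01` is currently matched.
With 3 states:
        0   1  
>* s0   s1  s0 
 * s1   s1  s2 
   s2   s2  s2 
(> = start, * = accepting)

start=s0 accept=s0,s1 s0-0->s1 s0-1->s0 s1-0->s1 s1-1->s2 s2-0->s2 s2-1->s2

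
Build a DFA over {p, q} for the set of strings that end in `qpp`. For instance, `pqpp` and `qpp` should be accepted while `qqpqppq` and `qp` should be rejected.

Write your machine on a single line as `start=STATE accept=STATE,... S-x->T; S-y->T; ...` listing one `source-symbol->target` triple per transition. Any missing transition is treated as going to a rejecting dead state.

start=S0; accept=S3; S0-p->S0; S0-q->S1; S1-p->S2; S1-q->S1; S2-p->S3; S2-q->S1; S3-p->S0; S3-q->S1

Let each state record the length of the longest suffix of the input read so far that is also a prefix of `qpp`. S1 means the last symbol is `q`; S2 means the last 2 symbols are `qp`; S3 means the last 3 symbols are `qpp`. Accept only at S3, where the string currently ends in `qpp`.
A 4-state machine:
        p   q  
>  S0   S0  S1 
   S1   S2  S1 
   S2   S3  S1 
 * S3   S0  S1 
(> = start, * = accepting)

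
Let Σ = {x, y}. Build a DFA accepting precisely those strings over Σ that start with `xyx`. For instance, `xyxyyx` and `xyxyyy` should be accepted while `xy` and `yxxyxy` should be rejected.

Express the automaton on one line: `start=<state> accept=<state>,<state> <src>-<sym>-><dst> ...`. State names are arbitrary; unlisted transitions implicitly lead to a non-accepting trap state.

Check the first 3 symbols one by one: q0 through q2 record how many have matched `xyx` so far; any wrong symbol goes to the dead state q4. After all 3 match we enter the accepting sink q3.
        x   y  
>  q0   q1  q4 
   q1   q4  q2 
   q2   q3  q4 
 * q3   q3  q3 
   q4   q4  q4 
(> = start, * = accepting)

start=q0 accept=q3 q0-x->q1 q0-y->q4 q1-x->q4 q1-y->q2 q2-x->q3 q2-y->q4 q3-x->q3 q3-y->q3 q4-x->q4 q4-y->q4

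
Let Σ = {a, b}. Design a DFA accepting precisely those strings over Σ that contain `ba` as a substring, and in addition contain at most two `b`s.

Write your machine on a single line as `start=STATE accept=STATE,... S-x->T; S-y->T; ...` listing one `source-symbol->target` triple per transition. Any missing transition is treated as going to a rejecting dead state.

Run two small machines in parallel and take their product. The first has 3 states tracking whether and how much of `ba` has been seen; the second has 4 states tracking the count of `b`s, saturating at 3. A product state is a pair (one from each), accepting exactly when both do.
A 7-state machine:
        a   b  
>  q0   q0  q1 
   q1   q2  q3 
 * q2   q2  q4 
   q3   q4  q5 
 * q4   q4  q6 
   q5   q6  q5 
   q6   q6  q6 
(> = start, * = accepting)

start=q0; accept=q2,q4; q0-a->q0; q0-b->q1; q1-a->q2; q1-b->q3; q2-a->q2; q2-b->q4; q3-a->q4; q3-b->q5; q4-a->q4; q4-b->q6; q5-a->q6; q5-b->q5; q6-a->q6; q6-b->q6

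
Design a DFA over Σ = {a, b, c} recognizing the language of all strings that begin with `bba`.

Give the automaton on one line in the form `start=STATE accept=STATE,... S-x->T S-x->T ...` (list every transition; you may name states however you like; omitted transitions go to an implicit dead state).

start=s0 accept=s3 s0-a->s4 s0-b->s1 s0-c->s4 s1-a->s4 s1-b->s2 s1-c->s4 s2-a->s3 s2-b->s4 s2-c->s4 s3-a->s3 s3-b->s3 s3-c->s3 s4-a->s4 s4-b->s4 s4-c->s4

Walk along `bba` while the input agrees: from s0 take `b` to s1, and so on. Any deviation drops to the rejecting sink s4. Once s3 is reached the prefix is confirmed and every continuation is accepted.
A 5-state machine:
        a   b   c  
>  s0   s4  s1  s4 
   s1   s4  s2  s4 
   s2   s3  s4  s4 
 * s3   s3  s3  s3 
   s4   s4  s4  s4 
(> = start, * = accepting)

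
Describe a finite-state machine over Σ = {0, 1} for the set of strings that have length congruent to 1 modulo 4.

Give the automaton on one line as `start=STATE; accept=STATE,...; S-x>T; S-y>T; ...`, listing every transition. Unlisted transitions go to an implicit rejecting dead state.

Only the length mod 4 matters, so use a 4-cycle: from any state, every input symbol moves to the next state, wrapping q3 back to q0. Mark q1 accepting.
        0   1  
>  q0   q1  q1 
 * q1   q2  q2 
   q2   q3  q3 
   q3   q0  q0 
(> = start, * = accepting)

start=q0; accept=q1; q0-0>q1; q0-1>q1; q1-0>q2; q1-1>q2; q2-0>q3; q2-1>q3; q3-0>q0; q3-1>q0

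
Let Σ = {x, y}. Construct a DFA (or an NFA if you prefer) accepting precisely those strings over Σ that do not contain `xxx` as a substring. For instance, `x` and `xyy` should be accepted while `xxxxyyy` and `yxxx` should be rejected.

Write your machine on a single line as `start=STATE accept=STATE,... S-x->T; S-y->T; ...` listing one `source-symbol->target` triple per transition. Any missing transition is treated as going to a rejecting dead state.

This is the complement of 'contains `xxx`'. Use the same substring-matching states — q0 through q3 holding how much of `xxx` has just been matched — but flip the accepting set: everything except the trap q3 accepts.
With 4 states:
        x   y  
>* q0   q1  q0 
 * q1   q2  q0 
 * q2   q3  q0 
   q3   q3  q3 
(> = start, * = accepting)

start=q0; accept=q0,q1,q2; q0-x->q1; q0-y->q0; q1-x->q2; q1-y->q0; q2-x->q3; q2-y->q0; q3-x->q3; q3-y->q3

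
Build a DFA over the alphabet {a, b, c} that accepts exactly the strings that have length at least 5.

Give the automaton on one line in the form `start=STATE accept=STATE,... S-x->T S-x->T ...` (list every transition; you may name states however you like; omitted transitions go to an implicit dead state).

start=s0 accept=s5,s6 s0-a->s1 s0-b->s1 s0-c->s1 s1-a->s2 s1-b->s2 s1-c->s2 s2-a->s3 s2-b->s3 s2-c->s3 s3-a->s4 s3-b->s4 s3-c->s4 s4-a->s5 s4-b->s5 s4-c->s5 s5-a->s6 s5-b->s6 s5-c->s6 s6-a->s6 s6-b->s6 s6-c->s6

Count input length up to 6: every symbol moves from s0 toward s6, which means 'more than 5' and absorbs. Accept from {s5, s6}.
A 7-state machine:
        a   b   c  
>  s0   s1  s1  s1 
   s1   s2  s2  s2 
   s2   s3  s3  s3 
   s3   s4  s4  s4 
   s4   s5  s5  s5 
 * s5   s6  s6  s6 
 * s6   s6  s6  s6 
(> = start, * = accepting)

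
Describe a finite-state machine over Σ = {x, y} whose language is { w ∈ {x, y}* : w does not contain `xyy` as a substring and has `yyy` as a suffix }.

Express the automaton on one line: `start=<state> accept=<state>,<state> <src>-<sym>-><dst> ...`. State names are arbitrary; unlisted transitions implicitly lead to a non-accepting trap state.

Build one automaton per condition and run them in lockstep. One (4 states) tracks partial matches of the forbidden pattern `xyy`; the other (4 states) tracks how much of the suffix `yyy` has currently been matched. Each combined state is a pair, one component from each; accept when both components accept. After merging equivalent states the machine shrinks.
A 5-state machine:
        x   y  
>  q0   q1  q2 
   q1   q1  q1 
   q2   q1  q3 
   q3   q1  q4 
 * q4   q1  q4 
(> = start, * = accepting)

start=q0 accept=q4 q0-x->q1 q0-y->q2 q1-x->q1 q1-y->q1 q2-x->q1 q2-y->q3 q3-x->q1 q3-y->q4 q4-x->q1 q4-y->q4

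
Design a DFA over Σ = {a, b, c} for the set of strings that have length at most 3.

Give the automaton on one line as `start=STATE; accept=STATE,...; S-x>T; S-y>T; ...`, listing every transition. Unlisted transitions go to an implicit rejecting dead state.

start=q0; accept=q0,q1,q2,q3; q0-a>q1; q0-b>q1; q0-c>q1; q1-a>q2; q1-b>q2; q1-c>q2; q2-a>q3; q2-b>q3; q2-c>q3; q3-a>q4; q3-b>q4; q3-c>q4; q4-a>q4; q4-b>q4; q4-c>q4

Count input length up to 4: every symbol moves from q0 toward q4, which means 'more than 3' and absorbs. Accept from {q0, q1, q2, q3}.
A 5-state machine:
        a   b   c  
>* q0   q1  q1  q1 
 * q1   q2  q2  q2 
 * q2   q3  q3  q3 
 * q3   q4  q4  q4 
   q4   q4  q4  q4 
(> = start, * = accepting)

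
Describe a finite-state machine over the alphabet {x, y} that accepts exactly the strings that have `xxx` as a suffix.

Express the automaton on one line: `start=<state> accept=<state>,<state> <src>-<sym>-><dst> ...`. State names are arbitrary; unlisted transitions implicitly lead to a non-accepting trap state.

Remember how much of `xxx` the current input suffix matches. State s0 means no match yet; s1 means the last symbol is `x`; s2 means the last 2 symbols are `xx`; s3 means the last 3 symbols are `xxx`. Only s3 accepts. On a mismatch, fall back to the longest proper suffix that is still a prefix of `xxx`.
        x   y  
>  s0   s1  s0 
   s1   s2  s0 
   s2   s3  s0 
 * s3   s3  s0 
(> = start, * = accepting)

start=s0 accept=s3 s0-x->s1 s0-y->s0 s1-x->s2 s1-y->s0 s2-x->s3 s2-y->s0 s3-x->s3 s3-y->s0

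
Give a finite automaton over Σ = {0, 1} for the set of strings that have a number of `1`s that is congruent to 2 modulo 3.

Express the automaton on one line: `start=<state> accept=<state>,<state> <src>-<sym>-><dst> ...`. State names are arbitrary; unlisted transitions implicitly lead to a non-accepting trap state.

start=A accept=C A-0->A A-1->B B-0->B B-1->C C-0->C C-1->A

The only thing that matters is how many `1`s have appeared, reduced mod 3. Use one state per residue: A for 0, …, C for 2. Reading `1` moves to the next residue; anything else stays put. C is accepting.
3 states suffice.
       0  1 
>  A   A  B 
   B   B  C 
 * C   C  A 
(> = start, * = accepting)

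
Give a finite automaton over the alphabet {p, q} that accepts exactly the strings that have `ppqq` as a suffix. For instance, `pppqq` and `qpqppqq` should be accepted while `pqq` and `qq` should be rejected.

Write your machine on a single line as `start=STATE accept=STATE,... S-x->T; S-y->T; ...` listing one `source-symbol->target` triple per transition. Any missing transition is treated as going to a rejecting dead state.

Remember how much of `ppqq` the current input suffix matches. State A means no match yet; B means the last symbol is `p`; C means the last 2 symbols are `pp`; D means the last 3 symbols are `ppq`; E means the last 4 symbols are `ppqq`. Only E accepts. On a mismatch, fall back to the longest proper suffix that is still a prefix of `ppqq`.
5 states suffice.
       p  q 
>  A   B  A 
   B   C  A 
   C   C  D 
   D   B  E 
 * E   B  A 
(> = start, * = accepting)

start=A; accept=E; A-p->B; A-q->A; B-p->C; B-q->A; C-p->C; C-q->D; D-p->B; D-q->E; E-p->B; E-q->A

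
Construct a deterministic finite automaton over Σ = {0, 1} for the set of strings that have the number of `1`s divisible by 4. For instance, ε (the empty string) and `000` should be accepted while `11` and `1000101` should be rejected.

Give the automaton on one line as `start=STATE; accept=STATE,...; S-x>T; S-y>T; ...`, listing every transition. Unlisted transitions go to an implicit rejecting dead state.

Keep the running count of `1`s modulo 4: each `1` advances along the cycle q0 → q1 → q2 → q3 → q0 while other symbols loop. Accept at q0.
With 4 states:
        0   1  
>* q0   q0  q1 
   q1   q1  q2 
   q2   q2  q3 
   q3   q3  q0 
(> = start, * = accepting)

start=q0; accept=q0; q0-0>q0; q0-1>q1; q1-0>q1; q1-1>q2; q2-0>q2; q2-1>q3; q3-0>q3; q3-1>q0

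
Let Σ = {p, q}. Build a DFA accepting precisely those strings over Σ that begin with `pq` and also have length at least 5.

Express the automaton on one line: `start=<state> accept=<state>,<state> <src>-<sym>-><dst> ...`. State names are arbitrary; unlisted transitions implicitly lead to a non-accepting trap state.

Build one automaton per condition and run them in lockstep. One (4 states) tracks whether the input so far still matches the prefix `pq`; the other (7 states) tracks the input length, saturating at 6. Each combined state is a pair, one component from each; accept when both components accept. After merging equivalent states the machine shrinks.
        p   q  
>  s0   s1  s2 
   s1   s2  s3 
   s2   s2  s2 
   s3   s4  s4 
   s4   s5  s5 
   s5   s6  s6 
 * s6   s6  s6 
(> = start, * = accepting)

start=s0 accept=s6 s0-p->s1 s0-q->s2 s1-p->s2 s1-q->s3 s2-p->s2 s2-q->s2 s3-p->s4 s3-q->s4 s4-p->s5 s4-q->s5 s5-p->s6 s5-q->s6 s6-p->s6 s6-q->s6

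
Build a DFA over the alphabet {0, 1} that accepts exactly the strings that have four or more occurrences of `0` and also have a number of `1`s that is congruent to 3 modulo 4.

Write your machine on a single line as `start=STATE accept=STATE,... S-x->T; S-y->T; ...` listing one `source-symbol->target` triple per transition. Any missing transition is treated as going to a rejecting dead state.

start=s0; accept=s19; s0-0->s1; s0-1->s2; s1-0->s3; s1-1->s4; s2-0->s4; s2-1->s5; s3-0->s6; s3-1->s7; s4-0->s7; s4-1->s8; s5-0->s8; s5-1->s9; s6-0->s10; s6-1->s11; s7-0->s11; s7-1->s12; s8-0->s12; s8-1->s13; s9-0->s13; s9-1->s0; s10-0->s10; s10-1->s14; s11-0->s14; s11-1->s15; s12-0->s15; s12-1->s16; s13-0->s16; s13-1->s1; s14-0->s14; s14-1->s17; s15-0->s17; s15-1->s18; s16-0->s18; s16-1->s3; s17-0->s17; s17-1->s19; s18-0->s19; s18-1->s6; s19-0->s19; s19-1->s10

Build one automaton per condition and run them in lockstep. The first has 6 states tracking the count of `0`s, saturating at 5; the second has 4 states tracking the count of `1`s modulo 4. A product state is a pair (one from each), accepting exactly when both do. Equivalent product states are then merged.
          0    1  
>  s0     s1   s2 
   s1     s3   s4 
   s2     s4   s5 
   s3     s6   s7 
   s4     s7   s8 
   s5     s8   s9 
   s6    s10  s11 
   s7    s11  s12 
   s8    s12  s13 
   s9    s13   s0 
   s10   s10  s14 
   s11   s14  s15 
   s12   s15  s16 
   s13   s16   s1 
   s14   s14  s17 
   s15   s17  s18 
   s16   s18   s3 
   s17   s17  s19 
   s18   s19   s6 
 * s19   s19  s10 
(> = start, * = accepting)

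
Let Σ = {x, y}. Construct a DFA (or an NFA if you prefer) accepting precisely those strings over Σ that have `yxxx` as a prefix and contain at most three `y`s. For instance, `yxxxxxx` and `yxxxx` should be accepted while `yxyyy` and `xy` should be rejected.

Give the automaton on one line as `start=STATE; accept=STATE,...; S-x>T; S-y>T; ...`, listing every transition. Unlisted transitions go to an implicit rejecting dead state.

start=S0; accept=S5,S6,S7; S0-x>S1; S0-y>S2; S1-x>S1; S1-y>S1; S2-x>S3; S2-y>S1; S3-x>S4; S3-y>S1; S4-x>S5; S4-y>S1; S5-x>S5; S5-y>S6; S6-x>S6; S6-y>S7; S7-x>S7; S7-y>S1

Handle the two conditions separately and then intersect. One (6 states) tracks whether the input so far still matches the prefix `yxxx`; the other (5 states) tracks the count of `y`s, saturating at 4. Each combined state is a pair, one component from each; accept when both components accept. After merging equivalent states the machine shrinks.
        x   y  
>  S0   S1  S2 
   S1   S1  S1 
   S2   S3  S1 
   S3   S4  S1 
   S4   S5  S1 
 * S5   S5  S6 
 * S6   S6  S7 
 * S7   S7  S1 
(> = start, * = accepting)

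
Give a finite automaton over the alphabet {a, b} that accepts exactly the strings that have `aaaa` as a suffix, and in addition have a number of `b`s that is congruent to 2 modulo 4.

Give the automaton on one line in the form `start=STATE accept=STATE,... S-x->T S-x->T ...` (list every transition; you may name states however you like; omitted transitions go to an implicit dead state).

Build one automaton per condition and run them in lockstep. One (5 states) tracks how much of the suffix `aaaa` has currently been matched; the other (4 states) tracks the count of `b`s modulo 4. Each combined state is a pair, one component from each; accept when both components accept. Minimizing collapses redundant product states.
        a   b  
>  s0   s0  s1 
   s1   s1  s2 
   s2   s3  s4 
   s3   s5  s4 
   s4   s4  s0 
   s5   s6  s4 
   s6   s7  s4 
 * s7   s7  s4 
(> = start, * = accepting)

start=s0 accept=s7 s0-a->s0 s0-b->s1 s1-a->s1 s1-b->s2 s2-a->s3 s2-b->s4 s3-a->s5 s3-b->s4 s4-a->s4 s4-b->s0 s5-a->s6 s5-b->s4 s6-a->s7 s6-b->s4 s7-a->s7 s7-b->s4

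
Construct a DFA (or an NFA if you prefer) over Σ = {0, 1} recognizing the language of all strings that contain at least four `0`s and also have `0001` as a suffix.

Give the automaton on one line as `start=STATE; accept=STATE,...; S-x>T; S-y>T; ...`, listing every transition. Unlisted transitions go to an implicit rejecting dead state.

Build one automaton per condition and run them in lockstep. The first has 6 states tracking the count of `0`s, saturating at 5; the second has 5 states tracking how much of the suffix `0001` has currently been matched. A product state is a pair (one from each), accepting exactly when both do. Minimizing collapses redundant product states.
With 6 states:
        0   1  
>  s0   s1  s0 
   s1   s2  s1 
   s2   s3  s1 
   s3   s4  s1 
   s4   s4  s5 
 * s5   s2  s1 
(> = start, * = accepting)

start=s0; accept=s5; s0-0>s1; s0-1>s0; s1-0>s2; s1-1>s1; s2-0>s3; s2-1>s1; s3-0>s4; s3-1>s1; s4-0>s4; s4-1>s5; s5-0>s2; s5-1>s1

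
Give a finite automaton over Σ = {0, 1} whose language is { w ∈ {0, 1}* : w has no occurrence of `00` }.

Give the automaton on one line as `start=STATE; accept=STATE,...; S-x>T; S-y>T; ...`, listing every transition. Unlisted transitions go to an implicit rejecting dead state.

This is the complement of 'contains `00`'. Use the same substring-matching states — S0 through S2 holding how much of `00` has just been matched — but flip the accepting set: everything except the trap S2 accepts.
3 states suffice.
        0   1  
>* S0   S1  S0 
 * S1   S2  S0 
   S2   S2  S2 
(> = start, * = accepting)

start=S0; accept=S0,S1; S0-0>S1; S0-1>S0; S1-0>S2; S1-1>S0; S2-0>S2; S2-1>S2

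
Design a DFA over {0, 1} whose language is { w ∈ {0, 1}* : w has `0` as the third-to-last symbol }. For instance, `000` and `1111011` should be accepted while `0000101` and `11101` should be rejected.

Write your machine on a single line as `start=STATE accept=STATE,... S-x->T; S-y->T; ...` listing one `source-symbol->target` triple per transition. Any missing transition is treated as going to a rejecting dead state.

start=A; accept=H,I,J,K; A-0->B; A-1->C; B-0->D; B-1->E; C-0->F; C-1->G; D-0->H; D-1->I; E-0->J; E-1->K; F-0->L; F-1->M; G-0->N; G-1->O; H-0->H; H-1->I; I-0->J; I-1->K; J-0->L; J-1->M; K-0->N; K-1->O; L-0->H; L-1->I; M-0->J; M-1->K; N-0->L; N-1->M; O-0->N; O-1->O

Because acceptance depends on a position counted from the end, the machine has to buffer the most recent 3 symbols. Make each state the string of the last up-to-3 symbols read; on input `x` shift the window left and append `x`. Accept when the buffered window has length 3 and begins with `0`.
15 states suffice.
       0  1 
>  A   B  C 
   B   D  E 
   C   F  G 
   D   H  I 
   E   J  K 
   F   L  M 
   G   N  O 
 * H   H  I 
 * I   J  K 
 * J   L  M 
 * K   N  O 
   L   H  I 
   M   J  K 
   N   L  M 
   O   N  O 
(> = start, * = accepting)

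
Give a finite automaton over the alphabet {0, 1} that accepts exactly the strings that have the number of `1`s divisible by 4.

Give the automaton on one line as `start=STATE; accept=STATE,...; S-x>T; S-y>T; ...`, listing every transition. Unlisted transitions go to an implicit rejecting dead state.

start=q0; accept=q0; q0-0>q0; q0-1>q1; q1-0>q1; q1-1>q2; q2-0>q2; q2-1>q3; q3-0>q3; q3-1>q0

Keep the running count of `1`s modulo 4: each `1` advances along the cycle q0 → q1 → q2 → q3 → q0 while other symbols loop. Accept at q0.
        0   1  
>* q0   q0  q1 
   q1   q1  q2 
   q2   q2  q3 
   q3   q3  q0 
(> = start, * = accepting)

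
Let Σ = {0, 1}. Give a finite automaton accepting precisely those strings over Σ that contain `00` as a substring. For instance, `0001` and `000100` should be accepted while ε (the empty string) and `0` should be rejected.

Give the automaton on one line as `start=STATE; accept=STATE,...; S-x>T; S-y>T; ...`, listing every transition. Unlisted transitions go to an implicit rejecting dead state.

start=q0; accept=q2; q0-0>q1; q0-1>q0; q1-0>q2; q1-1>q0; q2-0>q2; q2-1>q2

States q0..q1 record the length of the longest prefix of `00` that matches the current input suffix. Reaching q2 means `00` has been seen, and we stay there forever. Accept from q2.
3 states suffice.
        0   1  
>  q0   q1  q0 
   q1   q2  q0 
 * q2   q2  q2 
(> = start, * = accepting)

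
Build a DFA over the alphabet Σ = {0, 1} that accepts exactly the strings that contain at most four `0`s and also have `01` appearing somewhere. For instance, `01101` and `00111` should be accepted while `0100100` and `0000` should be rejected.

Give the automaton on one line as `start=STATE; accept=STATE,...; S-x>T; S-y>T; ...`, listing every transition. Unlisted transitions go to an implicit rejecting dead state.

start=A; accept=D,F,H,J; A-0>B; A-1>A; B-0>C; B-1>D; C-0>E; C-1>F; D-0>F; D-1>D; E-0>G; E-1>H; F-0>H; F-1>F; G-0>I; G-1>J; H-0>J; H-1>H; I-0>I; I-1>I; J-0>I; J-1>J

Handle the two conditions separately and then intersect. The first has 6 states tracking the count of `0`s, saturating at 5; the second has 3 states tracking whether and how much of `01` has been seen. A product state is a pair (one from each), accepting exactly when both do. Equivalent product states are then merged.
With 10 states:
       0  1 
>  A   B  A 
   B   C  D 
   C   E  F 
 * D   F  D 
   E   G  H 
 * F   H  F 
   G   I  J 
 * H   J  H 
   I   I  I 
 * J   I  J 
(> = start, * = accepting)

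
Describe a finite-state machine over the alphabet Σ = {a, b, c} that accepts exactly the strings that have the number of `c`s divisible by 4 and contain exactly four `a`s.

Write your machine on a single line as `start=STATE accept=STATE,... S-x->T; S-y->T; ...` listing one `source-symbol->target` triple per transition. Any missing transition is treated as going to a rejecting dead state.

start=s0; accept=s10; s0-a->s1; s0-b->s0; s0-c->s2; s1-a->s3; s1-b->s1; s1-c->s4; s2-a->s4; s2-b->s2; s2-c->s5; s3-a->s6; s3-b->s3; s3-c->s7; s4-a->s7; s4-b->s4; s4-c->s8; s5-a->s8; s5-b->s5; s5-c->s9; s6-a->s10; s6-b->s6; s6-c->s11; s7-a->s11; s7-b->s7; s7-c->s12; s8-a->s12; s8-b->s8; s8-c->s13; s9-a->s13; s9-b->s9; s9-c->s0; s10-a->s14; s10-b->s10; s10-c->s15; s11-a->s15; s11-b->s11; s11-c->s16; s12-a->s16; s12-b->s12; s12-c->s17; s13-a->s17; s13-b->s13; s13-c->s1; s14-a->s14; s14-b->s14; s14-c->s14; s15-a->s14; s15-b->s15; s15-c->s18; s16-a->s18; s16-b->s16; s16-c->s19; s17-a->s19; s17-b->s17; s17-c->s3; s18-a->s14; s18-b->s18; s18-c->s20; s19-a->s20; s19-b->s19; s19-c->s6; s20-a->s14; s20-b->s20; s20-c->s10

Handle the two conditions separately and then intersect. The first has 4 states tracking the count of `c`s modulo 4; the second has 6 states tracking the count of `a`s, saturating at 5. A product state is a pair (one from each), accepting exactly when both do. Minimizing collapses redundant product states.
21 states suffice.
          a    b    c  
>  s0     s1   s0   s2 
   s1     s3   s1   s4 
   s2     s4   s2   s5 
   s3     s6   s3   s7 
   s4     s7   s4   s8 
   s5     s8   s5   s9 
   s6    s10   s6  s11 
   s7    s11   s7  s12 
   s8    s12   s8  s13 
   s9    s13   s9   s0 
 * s10   s14  s10  s15 
   s11   s15  s11  s16 
   s12   s16  s12  s17 
   s13   s17  s13   s1 
   s14   s14  s14  s14 
   s15   s14  s15  s18 
   s16   s18  s16  s19 
   s17   s19  s17   s3 
   s18   s14  s18  s20 
   s19   s20  s19   s6 
   s20   s14  s20  s10 
(> = start, * = accepting)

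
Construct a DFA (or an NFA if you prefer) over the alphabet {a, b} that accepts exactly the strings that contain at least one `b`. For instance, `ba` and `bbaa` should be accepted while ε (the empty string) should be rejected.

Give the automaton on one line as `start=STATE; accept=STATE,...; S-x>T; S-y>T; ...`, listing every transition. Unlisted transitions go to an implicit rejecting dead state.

Count `b`s, saturating at 2: state S0 means no `b` yet, S1 means one `b` seen, S2 means more than one. Each `b` increments (capped at S2); other symbols loop. Accept from {S1, S2}.
        a   b  
>  S0   S0  S1 
 * S1   S1  S2 
 * S2   S2  S2 
(> = start, * = accepting)

start=S0; accept=S1,S2; S0-a>S0; S0-b>S1; S1-a>S1; S1-b>S2; S2-a>S2; S2-b>S2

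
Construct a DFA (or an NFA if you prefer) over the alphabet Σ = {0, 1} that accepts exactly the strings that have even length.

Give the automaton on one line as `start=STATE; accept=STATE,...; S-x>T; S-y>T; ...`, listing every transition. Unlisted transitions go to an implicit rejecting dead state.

Count input length modulo 2: every symbol advances one step around the cycle A → B → A. Accept at A.
With 2 states:
       0  1 
>* A   B  B 
   B   A  A 
(> = start, * = accepting)

start=A; accept=A; A-0>B; A-1>B; B-0>A; B-1>A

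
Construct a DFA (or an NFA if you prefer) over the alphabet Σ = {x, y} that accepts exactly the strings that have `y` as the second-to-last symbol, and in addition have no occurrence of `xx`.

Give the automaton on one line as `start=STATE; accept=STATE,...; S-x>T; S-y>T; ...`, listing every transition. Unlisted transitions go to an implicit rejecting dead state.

Run two small machines in parallel and take their product. One (7 states) tracks the last 2 symbols read; the other (3 states) tracks partial matches of the forbidden pattern `xx`. Each combined state is a pair, one component from each; accept when both components accept. Equivalent product states are then merged.
A 6-state machine:
        x   y  
>  s0   s1  s2 
   s1   s3  s2 
   s2   s4  s5 
   s3   s3  s3 
 * s4   s3  s2 
 * s5   s4  s5 
(> = start, * = accepting)

start=s0; accept=s4,s5; s0-x>s1; s0-y>s2; s1-x>s3; s1-y>s2; s2-x>s4; s2-y>s5; s3-x>s3; s3-y>s3; s4-x>s3; s4-y>s2; s5-x>s4; s5-y>s5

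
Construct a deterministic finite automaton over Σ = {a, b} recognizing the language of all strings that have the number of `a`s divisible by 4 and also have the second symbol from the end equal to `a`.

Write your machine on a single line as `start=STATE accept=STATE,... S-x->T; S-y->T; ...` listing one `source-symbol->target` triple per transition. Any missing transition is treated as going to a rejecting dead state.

Handle the two conditions separately and then intersect. The first has 4 states tracking the count of `a`s modulo 4; the second has 7 states tracking the last 2 symbols read. A product state is a pair (one from each), accepting exactly when both do.
19 states suffice.
          a    b  
>  q0     q1   q2 
   q1     q3   q4 
   q2     q5   q6 
   q3     q7   q8 
   q4     q9  q10 
   q5     q3   q4 
   q6     q5   q6 
   q7    q11  q12 
   q8    q13  q14 
   q9     q7   q8 
   q10    q9  q10 
 * q11   q15  q16 
   q12   q17  q18 
   q13   q11  q12 
   q14   q13  q14 
   q15    q3   q4 
 * q16    q5   q6 
   q17   q15  q16 
   q18   q17  q18 
(> = start, * = accepting)

start=q0; accept=q11,q16; q0-a->q1; q0-b->q2; q1-a->q3; q1-b->q4; q2-a->q5; q2-b->q6; q3-a->q7; q3-b->q8; q4-a->q9; q4-b->q10; q5-a->q3; q5-b->q4; q6-a->q5; q6-b->q6; q7-a->q11; q7-b->q12; q8-a->q13; q8-b->q14; q9-a->q7; q9-b->q8; q10-a->q9; q10-b->q10; q11-a->q15; q11-b->q16; q12-a->q17; q12-b->q18; q13-a->q11; q13-b->q12; q14-a->q13; q14-b->q14; q15-a->q3; q15-b->q4; q16-a->q5; q16-b->q6; q17-a->q15; q17-b->q16; q18-a->q17; q18-b->q18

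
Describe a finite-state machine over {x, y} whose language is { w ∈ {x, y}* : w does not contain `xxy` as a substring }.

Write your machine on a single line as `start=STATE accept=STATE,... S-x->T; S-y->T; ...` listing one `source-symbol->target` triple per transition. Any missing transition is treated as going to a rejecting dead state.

Track partial matches of the forbidden pattern `xxy`. State D is a dead state reached once `xxy` has occurred; every other state accepts. A means no part of `xxy` is currently matched.
4 states suffice.
       x  y 
>* A   B  A 
 * B   C  A 
 * C   C  D 
   D   D  D 
(> = start, * = accepting)

start=A; accept=A,B,C; A-x->B; A-y->A; B-x->C; B-y->A; C-x->C; C-y->D; D-x->D; D-y->D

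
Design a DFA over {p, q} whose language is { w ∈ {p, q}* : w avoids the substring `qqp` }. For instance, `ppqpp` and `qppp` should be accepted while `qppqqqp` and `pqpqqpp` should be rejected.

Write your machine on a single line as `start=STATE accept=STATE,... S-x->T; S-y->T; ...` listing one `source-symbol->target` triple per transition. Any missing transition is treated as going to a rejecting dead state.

start=S0; accept=S0,S1,S2; S0-p->S0; S0-q->S1; S1-p->S0; S1-q->S2; S2-p->S3; S2-q->S2; S3-p->S3; S3-q->S3

Track partial matches of the forbidden pattern `qqp`. State S3 is a dead state reached once `qqp` has occurred; every other state accepts. S0 means no part of `qqp` is currently matched.
        p   q  
>* S0   S0  S1 
 * S1   S0  S2 
 * S2   S3  S2 
   S3   S3  S3 
(> = start, * = accepting)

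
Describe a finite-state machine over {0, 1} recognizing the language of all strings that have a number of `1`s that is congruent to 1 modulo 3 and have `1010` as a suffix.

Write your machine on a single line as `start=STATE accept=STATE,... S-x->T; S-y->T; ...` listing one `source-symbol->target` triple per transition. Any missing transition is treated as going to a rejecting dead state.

Run two small machines in parallel and take their product. One (3 states) tracks the count of `1`s modulo 3; the other (5 states) tracks how much of the suffix `1010` has currently been matched. Each combined state is a pair, one component from each; accept when both components accept.
15 states suffice.
          0    1  
>  q0     q0   q1 
   q1     q2   q3 
   q2     q4   q5 
   q3     q6   q7 
   q4     q4   q3 
   q5     q8   q7 
   q6     q9  q10 
   q7    q11   q1 
   q8     q9  q10 
   q9     q9   q7 
   q10   q12   q1 
   q11    q0  q13 
   q12    q0  q13 
   q13   q14   q3 
 * q14    q4   q5 
(> = start, * = accepting)

start=q0; accept=q14; q0-0->q0; q0-1->q1; q1-0->q2; q1-1->q3; q2-0->q4; q2-1->q5; q3-0->q6; q3-1->q7; q4-0->q4; q4-1->q3; q5-0->q8; q5-1->q7; q6-0->q9; q6-1->q10; q7-0->q11; q7-1->q1; q8-0->q9; q8-1->q10; q9-0->q9; q9-1->q7; q10-0->q12; q10-1->q1; q11-0->q0; q11-1->q13; q12-0->q0; q12-1->q13; q13-0->q14; q13-1->q3; q14-0->q4; q14-1->q5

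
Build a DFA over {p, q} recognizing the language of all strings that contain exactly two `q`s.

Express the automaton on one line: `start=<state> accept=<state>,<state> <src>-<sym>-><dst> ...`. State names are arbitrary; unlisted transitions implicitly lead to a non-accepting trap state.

Only the number of `q`s matters, and only up to 3. Make a chain A → B → C → D advanced by each `q` (with D absorbing); every other symbol self-loops. The accepting set is {C}.
A 4-state machine:
       p  q 
>  A   A  B 
   B   B  C 
 * C   C  D 
   D   D  D 
(> = start, * = accepting)

start=A accept=C A-p->A A-q->B B-p->B B-q->C C-p->C C-q->D D-p->D D-q->D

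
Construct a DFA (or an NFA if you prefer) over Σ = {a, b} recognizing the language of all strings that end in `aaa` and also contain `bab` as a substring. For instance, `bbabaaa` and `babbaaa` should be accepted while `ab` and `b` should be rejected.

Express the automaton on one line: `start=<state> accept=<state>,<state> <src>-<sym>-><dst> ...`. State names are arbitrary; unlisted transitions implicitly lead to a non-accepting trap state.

Run two small machines in parallel and take their product. One (4 states) tracks how much of the suffix `aaa` has currently been matched; the other (4 states) tracks whether and how much of `bab` has been seen. Each combined state is a pair, one component from each; accept when both components accept. Equivalent product states are then merged.
7 states suffice.
        a   b  
>  q0   q0  q1 
   q1   q2  q1 
   q2   q0  q3 
   q3   q4  q3 
   q4   q5  q3 
   q5   q6  q3 
 * q6   q6  q3 
(> = start, * = accepting)

start=q0 accept=q6 q0-a->q0 q0-b->q1 q1-a->q2 q1-b->q1 q2-a->q0 q2-b->q3 q3-a->q4 q3-b->q3 q4-a->q5 q4-b->q3 q5-a->q6 q5-b->q3 q6-a->q6 q6-b->q3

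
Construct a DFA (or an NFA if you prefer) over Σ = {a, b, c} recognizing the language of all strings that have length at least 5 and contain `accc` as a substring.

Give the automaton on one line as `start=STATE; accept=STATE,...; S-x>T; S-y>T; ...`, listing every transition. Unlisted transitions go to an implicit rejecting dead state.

start=s0; accept=s9; s0-a>s1; s0-b>s2; s0-c>s2; s1-a>s3; s1-b>s2; s1-c>s4; s2-a>s3; s2-b>s2; s2-c>s2; s3-a>s3; s3-b>s2; s3-c>s5; s4-a>s3; s4-b>s2; s4-c>s6; s5-a>s3; s5-b>s2; s5-c>s7; s6-a>s3; s6-b>s2; s6-c>s8; s7-a>s3; s7-b>s2; s7-c>s9; s8-a>s9; s8-b>s9; s8-c>s9; s9-a>s9; s9-b>s9; s9-c>s9

Handle the two conditions separately and then intersect. The first has 7 states tracking the input length, saturating at 6; the second has 5 states tracking whether and how much of `accc` has been seen. A product state is a pair (one from each), accepting exactly when both do. After merging equivalent states the machine shrinks.
        a   b   c  
>  s0   s1  s2  s2 
   s1   s3  s2  s4 
   s2   s3  s2  s2 
   s3   s3  s2  s5 
   s4   s3  s2  s6 
   s5   s3  s2  s7 
   s6   s3  s2  s8 
   s7   s3  s2  s9 
   s8   s9  s9  s9 
 * s9   s9  s9  s9 
(> = start, * = accepting)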